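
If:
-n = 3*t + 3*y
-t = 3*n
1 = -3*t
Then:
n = 1/9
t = -1/3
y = 8/27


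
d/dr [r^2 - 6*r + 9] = 2*r - 6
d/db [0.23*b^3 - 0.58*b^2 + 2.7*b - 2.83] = 0.69*b^2 - 1.16*b + 2.7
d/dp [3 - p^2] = -2*p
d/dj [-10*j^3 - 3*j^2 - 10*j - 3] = -30*j^2 - 6*j - 10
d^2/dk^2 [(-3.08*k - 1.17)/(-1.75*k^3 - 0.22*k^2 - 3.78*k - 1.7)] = (56.595*k^5 + 50.1123*k^4 - 33.243056*k^3 - 63.178932*k^2 - 21.958188*k - 7.02446400000001)/(5.359375*k^9 + 2.02125*k^8 + 34.98285*k^7 + 24.361198*k^6 + 79.489956*k^5 + 77.150184*k^4 + 77.664972*k^3 + 74.77824*k^2 + 32.7726*k + 4.913)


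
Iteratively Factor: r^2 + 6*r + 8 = (r + 4)*(r + 2)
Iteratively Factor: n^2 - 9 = (n - 3)*(n + 3)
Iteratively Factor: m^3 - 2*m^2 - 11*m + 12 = (m + 3)*(m^2 - 5*m + 4) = (m - 1)*(m + 3)*(m - 4)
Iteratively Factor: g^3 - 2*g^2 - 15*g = (g - 5)*(g^2 + 3*g) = g*(g - 5)*(g + 3)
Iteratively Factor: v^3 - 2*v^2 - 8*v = (v + 2)*(v^2 - 4*v) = v*(v + 2)*(v - 4)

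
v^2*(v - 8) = v^3 - 8*v^2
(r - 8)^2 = r^2 - 16*r + 64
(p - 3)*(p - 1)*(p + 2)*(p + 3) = p^4 + p^3 - 11*p^2 - 9*p + 18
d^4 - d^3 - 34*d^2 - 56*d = d*(d - 7)*(d + 2)*(d + 4)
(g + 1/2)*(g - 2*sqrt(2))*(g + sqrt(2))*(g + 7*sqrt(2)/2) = g^4 + g^3/2 + 5*sqrt(2)*g^3/2 - 11*g^2 + 5*sqrt(2)*g^2/4 - 14*sqrt(2)*g - 11*g/2 - 7*sqrt(2)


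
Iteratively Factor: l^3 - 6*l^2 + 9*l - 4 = (l - 1)*(l^2 - 5*l + 4) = (l - 1)^2*(l - 4)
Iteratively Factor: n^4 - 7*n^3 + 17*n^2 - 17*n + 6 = (n - 3)*(n^3 - 4*n^2 + 5*n - 2) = (n - 3)*(n - 2)*(n^2 - 2*n + 1) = (n - 3)*(n - 2)*(n - 1)*(n - 1)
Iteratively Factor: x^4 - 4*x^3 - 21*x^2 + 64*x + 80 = (x + 4)*(x^3 - 8*x^2 + 11*x + 20) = (x - 4)*(x + 4)*(x^2 - 4*x - 5) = (x - 4)*(x + 1)*(x + 4)*(x - 5)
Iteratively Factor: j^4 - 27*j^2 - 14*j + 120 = (j + 3)*(j^3 - 3*j^2 - 18*j + 40) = (j - 5)*(j + 3)*(j^2 + 2*j - 8) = (j - 5)*(j - 2)*(j + 3)*(j + 4)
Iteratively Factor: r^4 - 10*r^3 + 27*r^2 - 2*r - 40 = (r + 1)*(r^3 - 11*r^2 + 38*r - 40) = (r - 2)*(r + 1)*(r^2 - 9*r + 20) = (r - 5)*(r - 2)*(r + 1)*(r - 4)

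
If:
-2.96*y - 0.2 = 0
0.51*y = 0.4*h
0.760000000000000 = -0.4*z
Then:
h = -0.09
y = -0.07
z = -1.90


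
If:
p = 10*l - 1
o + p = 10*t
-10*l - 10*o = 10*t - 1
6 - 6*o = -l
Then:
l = -54/131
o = 122/131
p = -671/131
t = -549/1310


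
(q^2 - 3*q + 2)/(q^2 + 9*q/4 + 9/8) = 8*(q^2 - 3*q + 2)/(8*q^2 + 18*q + 9)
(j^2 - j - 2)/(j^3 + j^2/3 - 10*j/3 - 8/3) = 3/(3*j + 4)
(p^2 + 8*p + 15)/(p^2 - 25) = (p + 3)/(p - 5)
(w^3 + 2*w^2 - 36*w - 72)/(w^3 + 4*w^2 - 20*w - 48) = (w - 6)/(w - 4)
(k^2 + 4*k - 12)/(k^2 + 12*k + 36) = (k - 2)/(k + 6)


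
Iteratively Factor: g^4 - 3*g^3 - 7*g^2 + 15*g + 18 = (g + 1)*(g^3 - 4*g^2 - 3*g + 18) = (g - 3)*(g + 1)*(g^2 - g - 6) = (g - 3)^2*(g + 1)*(g + 2)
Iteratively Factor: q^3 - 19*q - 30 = (q + 2)*(q^2 - 2*q - 15) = (q + 2)*(q + 3)*(q - 5)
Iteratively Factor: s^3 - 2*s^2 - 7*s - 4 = (s - 4)*(s^2 + 2*s + 1) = (s - 4)*(s + 1)*(s + 1)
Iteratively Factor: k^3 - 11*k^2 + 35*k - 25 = (k - 5)*(k^2 - 6*k + 5) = (k - 5)^2*(k - 1)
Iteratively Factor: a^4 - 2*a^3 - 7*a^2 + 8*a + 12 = (a - 3)*(a^3 + a^2 - 4*a - 4) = (a - 3)*(a - 2)*(a^2 + 3*a + 2) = (a - 3)*(a - 2)*(a + 2)*(a + 1)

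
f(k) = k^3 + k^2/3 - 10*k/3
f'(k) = 3*k^2 + 2*k/3 - 10/3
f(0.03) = -0.10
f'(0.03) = -3.31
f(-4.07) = -48.33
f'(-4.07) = 43.65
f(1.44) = -1.12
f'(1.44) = 3.85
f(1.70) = 0.21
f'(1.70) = 6.47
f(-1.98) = 0.14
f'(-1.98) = 7.11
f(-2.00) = 0.00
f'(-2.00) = 7.33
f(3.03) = 20.78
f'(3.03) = 26.23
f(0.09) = -0.30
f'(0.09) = -3.25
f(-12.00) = -1640.00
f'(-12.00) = 420.67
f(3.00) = 20.00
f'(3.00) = 25.67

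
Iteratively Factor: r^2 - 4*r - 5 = (r + 1)*(r - 5)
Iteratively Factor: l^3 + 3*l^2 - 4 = (l + 2)*(l^2 + l - 2) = (l + 2)^2*(l - 1)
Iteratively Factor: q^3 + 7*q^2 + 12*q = (q)*(q^2 + 7*q + 12) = q*(q + 4)*(q + 3)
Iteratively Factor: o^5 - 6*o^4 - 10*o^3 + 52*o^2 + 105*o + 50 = (o + 1)*(o^4 - 7*o^3 - 3*o^2 + 55*o + 50) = (o + 1)*(o + 2)*(o^3 - 9*o^2 + 15*o + 25) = (o - 5)*(o + 1)*(o + 2)*(o^2 - 4*o - 5) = (o - 5)^2*(o + 1)*(o + 2)*(o + 1)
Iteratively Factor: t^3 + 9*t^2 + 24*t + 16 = (t + 4)*(t^2 + 5*t + 4) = (t + 4)^2*(t + 1)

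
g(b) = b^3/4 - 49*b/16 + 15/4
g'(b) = 3*b^2/4 - 49/16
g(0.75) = 1.56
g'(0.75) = -2.64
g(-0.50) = 5.25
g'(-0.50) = -2.88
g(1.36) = 0.21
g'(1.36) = -1.68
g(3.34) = 2.84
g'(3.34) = 5.30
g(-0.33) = 4.75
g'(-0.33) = -2.98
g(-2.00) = 7.88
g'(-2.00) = -0.06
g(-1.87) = 7.84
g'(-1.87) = -0.44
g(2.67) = 0.33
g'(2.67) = 2.28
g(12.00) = 399.00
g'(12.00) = 104.94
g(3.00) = 1.31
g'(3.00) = 3.69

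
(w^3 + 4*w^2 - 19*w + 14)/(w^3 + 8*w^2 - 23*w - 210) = (w^2 - 3*w + 2)/(w^2 + w - 30)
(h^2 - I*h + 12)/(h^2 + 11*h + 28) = (h^2 - I*h + 12)/(h^2 + 11*h + 28)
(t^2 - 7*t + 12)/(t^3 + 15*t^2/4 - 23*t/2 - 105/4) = 4*(t - 4)/(4*t^2 + 27*t + 35)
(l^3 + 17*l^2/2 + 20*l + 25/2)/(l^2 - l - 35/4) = 2*(l^2 + 6*l + 5)/(2*l - 7)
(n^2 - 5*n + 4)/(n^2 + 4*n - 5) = (n - 4)/(n + 5)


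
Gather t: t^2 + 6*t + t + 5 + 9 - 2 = t^2 + 7*t + 12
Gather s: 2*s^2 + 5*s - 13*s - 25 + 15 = 2*s^2 - 8*s - 10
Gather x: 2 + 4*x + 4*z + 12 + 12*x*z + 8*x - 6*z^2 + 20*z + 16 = x*(12*z + 12) - 6*z^2 + 24*z + 30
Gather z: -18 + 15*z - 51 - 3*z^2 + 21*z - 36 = -3*z^2 + 36*z - 105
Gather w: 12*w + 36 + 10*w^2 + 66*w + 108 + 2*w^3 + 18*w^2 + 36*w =2*w^3 + 28*w^2 + 114*w + 144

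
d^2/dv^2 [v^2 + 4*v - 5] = 2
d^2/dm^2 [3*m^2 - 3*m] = 6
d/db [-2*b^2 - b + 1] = -4*b - 1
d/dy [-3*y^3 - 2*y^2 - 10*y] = -9*y^2 - 4*y - 10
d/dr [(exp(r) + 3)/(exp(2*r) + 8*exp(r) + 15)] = -exp(r)/(exp(2*r) + 10*exp(r) + 25)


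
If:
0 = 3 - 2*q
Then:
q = 3/2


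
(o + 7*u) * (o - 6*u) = o^2 + o*u - 42*u^2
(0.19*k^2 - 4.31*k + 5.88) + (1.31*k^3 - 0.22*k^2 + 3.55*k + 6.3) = 1.31*k^3 - 0.03*k^2 - 0.76*k + 12.18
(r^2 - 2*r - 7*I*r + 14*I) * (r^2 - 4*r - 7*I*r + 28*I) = r^4 - 6*r^3 - 14*I*r^3 - 41*r^2 + 84*I*r^2 + 294*r - 112*I*r - 392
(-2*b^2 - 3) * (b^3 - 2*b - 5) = -2*b^5 + b^3 + 10*b^2 + 6*b + 15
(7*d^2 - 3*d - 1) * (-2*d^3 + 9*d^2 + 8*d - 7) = -14*d^5 + 69*d^4 + 31*d^3 - 82*d^2 + 13*d + 7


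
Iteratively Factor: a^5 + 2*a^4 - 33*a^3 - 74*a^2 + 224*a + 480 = (a + 4)*(a^4 - 2*a^3 - 25*a^2 + 26*a + 120) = (a + 4)^2*(a^3 - 6*a^2 - a + 30) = (a - 5)*(a + 4)^2*(a^2 - a - 6) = (a - 5)*(a - 3)*(a + 4)^2*(a + 2)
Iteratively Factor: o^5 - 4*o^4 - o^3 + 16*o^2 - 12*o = (o - 3)*(o^4 - o^3 - 4*o^2 + 4*o) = (o - 3)*(o - 1)*(o^3 - 4*o) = (o - 3)*(o - 1)*(o + 2)*(o^2 - 2*o) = (o - 3)*(o - 2)*(o - 1)*(o + 2)*(o)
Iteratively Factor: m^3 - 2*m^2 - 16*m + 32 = (m + 4)*(m^2 - 6*m + 8) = (m - 4)*(m + 4)*(m - 2)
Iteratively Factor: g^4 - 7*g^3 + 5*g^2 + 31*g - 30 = (g - 3)*(g^3 - 4*g^2 - 7*g + 10) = (g - 3)*(g + 2)*(g^2 - 6*g + 5) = (g - 5)*(g - 3)*(g + 2)*(g - 1)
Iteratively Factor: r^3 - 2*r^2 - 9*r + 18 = (r - 3)*(r^2 + r - 6) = (r - 3)*(r - 2)*(r + 3)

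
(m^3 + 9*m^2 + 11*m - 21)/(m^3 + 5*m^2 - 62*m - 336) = (m^2 + 2*m - 3)/(m^2 - 2*m - 48)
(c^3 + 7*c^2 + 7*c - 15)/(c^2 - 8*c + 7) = (c^2 + 8*c + 15)/(c - 7)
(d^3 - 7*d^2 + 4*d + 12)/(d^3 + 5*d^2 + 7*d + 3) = (d^2 - 8*d + 12)/(d^2 + 4*d + 3)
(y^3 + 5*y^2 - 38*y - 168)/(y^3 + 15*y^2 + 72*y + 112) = (y - 6)/(y + 4)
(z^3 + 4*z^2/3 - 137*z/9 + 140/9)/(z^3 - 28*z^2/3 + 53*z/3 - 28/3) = (3*z^2 + 8*z - 35)/(3*(z^2 - 8*z + 7))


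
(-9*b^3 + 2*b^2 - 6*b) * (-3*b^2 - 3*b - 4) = 27*b^5 + 21*b^4 + 48*b^3 + 10*b^2 + 24*b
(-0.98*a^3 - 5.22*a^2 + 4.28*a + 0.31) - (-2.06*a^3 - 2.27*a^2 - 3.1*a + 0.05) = 1.08*a^3 - 2.95*a^2 + 7.38*a + 0.26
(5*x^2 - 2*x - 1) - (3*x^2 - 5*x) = 2*x^2 + 3*x - 1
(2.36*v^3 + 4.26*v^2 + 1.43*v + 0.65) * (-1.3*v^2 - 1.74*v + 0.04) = -3.068*v^5 - 9.6444*v^4 - 9.177*v^3 - 3.1628*v^2 - 1.0738*v + 0.026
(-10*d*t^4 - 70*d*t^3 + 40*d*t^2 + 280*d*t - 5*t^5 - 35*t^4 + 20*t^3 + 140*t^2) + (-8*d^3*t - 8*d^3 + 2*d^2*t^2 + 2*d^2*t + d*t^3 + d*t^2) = -8*d^3*t - 8*d^3 + 2*d^2*t^2 + 2*d^2*t - 10*d*t^4 - 69*d*t^3 + 41*d*t^2 + 280*d*t - 5*t^5 - 35*t^4 + 20*t^3 + 140*t^2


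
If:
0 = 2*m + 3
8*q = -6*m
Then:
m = -3/2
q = 9/8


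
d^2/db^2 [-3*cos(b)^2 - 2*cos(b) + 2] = 2*cos(b) + 6*cos(2*b)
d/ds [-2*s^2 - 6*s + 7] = -4*s - 6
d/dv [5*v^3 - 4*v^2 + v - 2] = 15*v^2 - 8*v + 1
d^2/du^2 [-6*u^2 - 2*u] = -12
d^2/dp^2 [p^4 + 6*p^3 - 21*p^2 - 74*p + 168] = 12*p^2 + 36*p - 42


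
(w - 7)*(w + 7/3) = w^2 - 14*w/3 - 49/3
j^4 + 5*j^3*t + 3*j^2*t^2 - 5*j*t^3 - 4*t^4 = (j - t)*(j + t)^2*(j + 4*t)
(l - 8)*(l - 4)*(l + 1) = l^3 - 11*l^2 + 20*l + 32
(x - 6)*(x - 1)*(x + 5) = x^3 - 2*x^2 - 29*x + 30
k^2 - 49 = (k - 7)*(k + 7)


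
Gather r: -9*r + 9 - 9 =-9*r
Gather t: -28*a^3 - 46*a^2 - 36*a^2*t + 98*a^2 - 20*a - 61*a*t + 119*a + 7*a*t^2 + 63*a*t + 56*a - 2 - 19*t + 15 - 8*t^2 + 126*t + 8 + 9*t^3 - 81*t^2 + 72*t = -28*a^3 + 52*a^2 + 155*a + 9*t^3 + t^2*(7*a - 89) + t*(-36*a^2 + 2*a + 179) + 21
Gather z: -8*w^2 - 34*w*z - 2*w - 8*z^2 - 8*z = -8*w^2 - 2*w - 8*z^2 + z*(-34*w - 8)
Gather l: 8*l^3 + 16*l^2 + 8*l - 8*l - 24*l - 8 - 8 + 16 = 8*l^3 + 16*l^2 - 24*l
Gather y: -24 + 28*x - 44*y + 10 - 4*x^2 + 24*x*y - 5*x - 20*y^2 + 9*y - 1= -4*x^2 + 23*x - 20*y^2 + y*(24*x - 35) - 15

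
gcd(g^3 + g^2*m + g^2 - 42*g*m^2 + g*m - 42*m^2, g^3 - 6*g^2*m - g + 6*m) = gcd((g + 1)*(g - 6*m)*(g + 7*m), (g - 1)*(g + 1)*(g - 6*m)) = g^2 - 6*g*m + g - 6*m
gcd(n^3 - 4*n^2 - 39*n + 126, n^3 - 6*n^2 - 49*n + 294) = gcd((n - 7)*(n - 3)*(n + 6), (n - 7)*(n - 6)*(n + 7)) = n - 7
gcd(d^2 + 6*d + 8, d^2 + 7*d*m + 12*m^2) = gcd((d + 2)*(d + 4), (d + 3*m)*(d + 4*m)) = 1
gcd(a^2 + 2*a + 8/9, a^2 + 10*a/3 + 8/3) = a + 4/3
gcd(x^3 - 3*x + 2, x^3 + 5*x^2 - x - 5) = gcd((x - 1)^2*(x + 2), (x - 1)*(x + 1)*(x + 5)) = x - 1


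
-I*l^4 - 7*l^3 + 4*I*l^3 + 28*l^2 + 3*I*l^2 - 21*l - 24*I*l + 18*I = (l - 3)*(l - 6*I)*(l - I)*(-I*l + I)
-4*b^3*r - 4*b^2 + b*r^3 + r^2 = (-2*b + r)*(2*b + r)*(b*r + 1)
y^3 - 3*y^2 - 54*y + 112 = (y - 8)*(y - 2)*(y + 7)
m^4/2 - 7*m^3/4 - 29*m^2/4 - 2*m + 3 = (m/2 + 1)*(m - 6)*(m - 1/2)*(m + 1)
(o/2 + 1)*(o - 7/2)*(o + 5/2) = o^3/2 + o^2/2 - 43*o/8 - 35/4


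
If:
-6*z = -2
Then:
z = 1/3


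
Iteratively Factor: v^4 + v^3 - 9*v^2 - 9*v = (v + 1)*(v^3 - 9*v) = v*(v + 1)*(v^2 - 9) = v*(v + 1)*(v + 3)*(v - 3)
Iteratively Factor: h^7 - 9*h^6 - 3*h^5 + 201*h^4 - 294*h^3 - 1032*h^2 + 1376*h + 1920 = (h - 5)*(h^6 - 4*h^5 - 23*h^4 + 86*h^3 + 136*h^2 - 352*h - 384) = (h - 5)*(h - 4)*(h^5 - 23*h^3 - 6*h^2 + 112*h + 96) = (h - 5)*(h - 4)*(h + 2)*(h^4 - 2*h^3 - 19*h^2 + 32*h + 48) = (h - 5)*(h - 4)*(h + 2)*(h + 4)*(h^3 - 6*h^2 + 5*h + 12) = (h - 5)*(h - 4)*(h - 3)*(h + 2)*(h + 4)*(h^2 - 3*h - 4) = (h - 5)*(h - 4)^2*(h - 3)*(h + 2)*(h + 4)*(h + 1)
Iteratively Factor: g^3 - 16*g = (g)*(g^2 - 16) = g*(g - 4)*(g + 4)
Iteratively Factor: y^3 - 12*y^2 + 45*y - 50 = (y - 5)*(y^2 - 7*y + 10) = (y - 5)^2*(y - 2)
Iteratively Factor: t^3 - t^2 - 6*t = (t - 3)*(t^2 + 2*t) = (t - 3)*(t + 2)*(t)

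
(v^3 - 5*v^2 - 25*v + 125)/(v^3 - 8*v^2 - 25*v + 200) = (v - 5)/(v - 8)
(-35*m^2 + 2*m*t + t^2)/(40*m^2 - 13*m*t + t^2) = (7*m + t)/(-8*m + t)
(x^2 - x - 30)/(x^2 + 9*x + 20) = (x - 6)/(x + 4)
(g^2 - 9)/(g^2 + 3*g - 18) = (g + 3)/(g + 6)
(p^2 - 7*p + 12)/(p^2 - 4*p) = (p - 3)/p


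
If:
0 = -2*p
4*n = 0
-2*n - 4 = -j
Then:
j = 4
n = 0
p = 0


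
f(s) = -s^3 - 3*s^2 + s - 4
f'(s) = -3*s^2 - 6*s + 1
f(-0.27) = -4.47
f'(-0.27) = 2.40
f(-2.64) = -9.15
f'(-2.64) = -4.07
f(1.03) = -7.25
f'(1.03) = -8.36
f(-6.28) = 119.08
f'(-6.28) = -79.64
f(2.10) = -24.39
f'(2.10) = -24.83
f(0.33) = -4.03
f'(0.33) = -1.31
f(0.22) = -3.94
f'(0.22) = -0.47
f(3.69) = -91.40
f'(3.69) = -61.99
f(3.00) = -55.00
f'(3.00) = -44.00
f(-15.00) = 2681.00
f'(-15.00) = -584.00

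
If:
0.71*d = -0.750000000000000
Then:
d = -1.06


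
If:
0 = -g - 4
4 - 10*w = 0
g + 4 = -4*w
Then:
No Solution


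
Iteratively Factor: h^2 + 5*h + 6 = (h + 3)*(h + 2)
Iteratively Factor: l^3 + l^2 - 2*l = (l)*(l^2 + l - 2) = l*(l + 2)*(l - 1)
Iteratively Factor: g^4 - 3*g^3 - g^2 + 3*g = (g)*(g^3 - 3*g^2 - g + 3) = g*(g - 3)*(g^2 - 1) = g*(g - 3)*(g - 1)*(g + 1)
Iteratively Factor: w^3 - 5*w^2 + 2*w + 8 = (w - 4)*(w^2 - w - 2) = (w - 4)*(w + 1)*(w - 2)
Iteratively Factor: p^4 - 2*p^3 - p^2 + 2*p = (p)*(p^3 - 2*p^2 - p + 2) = p*(p - 1)*(p^2 - p - 2) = p*(p - 2)*(p - 1)*(p + 1)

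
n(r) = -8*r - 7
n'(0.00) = -8.00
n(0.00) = -7.00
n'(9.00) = -8.00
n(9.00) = -79.00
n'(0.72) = -8.00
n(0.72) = -12.76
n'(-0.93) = -8.00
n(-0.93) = 0.44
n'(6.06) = -8.00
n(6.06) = -55.48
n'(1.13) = -8.00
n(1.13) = -16.04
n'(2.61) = -8.00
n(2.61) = -27.88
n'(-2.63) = -8.00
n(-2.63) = 14.04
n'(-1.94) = -8.00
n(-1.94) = 8.52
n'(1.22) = -8.00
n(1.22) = -16.76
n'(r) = -8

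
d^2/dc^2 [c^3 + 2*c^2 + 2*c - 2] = 6*c + 4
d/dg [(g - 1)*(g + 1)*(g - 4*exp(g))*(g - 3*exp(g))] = -7*g^3*exp(g) + 4*g^3 + 24*g^2*exp(2*g) - 21*g^2*exp(g) + 24*g*exp(2*g) + 7*g*exp(g) - 2*g - 24*exp(2*g) + 7*exp(g)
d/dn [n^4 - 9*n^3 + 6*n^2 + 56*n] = 4*n^3 - 27*n^2 + 12*n + 56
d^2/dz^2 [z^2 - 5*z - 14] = 2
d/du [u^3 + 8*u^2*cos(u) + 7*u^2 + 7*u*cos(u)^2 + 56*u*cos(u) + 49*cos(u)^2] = -8*u^2*sin(u) + 3*u^2 - 56*u*sin(u) - 7*u*sin(2*u) + 16*u*cos(u) + 14*u - 49*sin(2*u) + 7*cos(u)^2 + 56*cos(u)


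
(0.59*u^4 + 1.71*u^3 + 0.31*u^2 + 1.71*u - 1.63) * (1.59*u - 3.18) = 0.9381*u^5 + 0.8427*u^4 - 4.9449*u^3 + 1.7331*u^2 - 8.0295*u + 5.1834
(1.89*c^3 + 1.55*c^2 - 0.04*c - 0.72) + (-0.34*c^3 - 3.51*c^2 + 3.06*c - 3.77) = 1.55*c^3 - 1.96*c^2 + 3.02*c - 4.49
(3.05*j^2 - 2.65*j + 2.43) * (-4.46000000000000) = -13.603*j^2 + 11.819*j - 10.8378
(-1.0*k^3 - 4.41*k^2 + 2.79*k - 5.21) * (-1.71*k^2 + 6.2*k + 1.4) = 1.71*k^5 + 1.3411*k^4 - 33.5129*k^3 + 20.0331*k^2 - 28.396*k - 7.294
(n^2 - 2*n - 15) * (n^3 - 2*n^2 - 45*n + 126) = n^5 - 4*n^4 - 56*n^3 + 246*n^2 + 423*n - 1890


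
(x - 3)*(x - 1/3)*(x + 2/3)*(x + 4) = x^4 + 4*x^3/3 - 107*x^2/9 - 38*x/9 + 8/3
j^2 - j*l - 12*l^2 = (j - 4*l)*(j + 3*l)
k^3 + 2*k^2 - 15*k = k*(k - 3)*(k + 5)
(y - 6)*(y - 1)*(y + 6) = y^3 - y^2 - 36*y + 36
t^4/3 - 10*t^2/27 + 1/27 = (t/3 + 1/3)*(t - 1)*(t - 1/3)*(t + 1/3)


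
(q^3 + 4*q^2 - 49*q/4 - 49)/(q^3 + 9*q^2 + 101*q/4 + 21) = (2*q - 7)/(2*q + 3)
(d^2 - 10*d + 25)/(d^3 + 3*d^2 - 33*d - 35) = (d - 5)/(d^2 + 8*d + 7)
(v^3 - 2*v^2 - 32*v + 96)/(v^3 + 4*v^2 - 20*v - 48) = (v - 4)/(v + 2)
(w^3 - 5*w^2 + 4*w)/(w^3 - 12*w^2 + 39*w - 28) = w/(w - 7)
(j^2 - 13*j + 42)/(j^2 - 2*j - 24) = (j - 7)/(j + 4)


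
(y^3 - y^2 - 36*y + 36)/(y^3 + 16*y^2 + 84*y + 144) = (y^2 - 7*y + 6)/(y^2 + 10*y + 24)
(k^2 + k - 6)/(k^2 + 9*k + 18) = (k - 2)/(k + 6)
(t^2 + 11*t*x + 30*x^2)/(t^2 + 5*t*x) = (t + 6*x)/t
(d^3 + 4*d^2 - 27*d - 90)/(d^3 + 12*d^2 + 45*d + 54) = (d - 5)/(d + 3)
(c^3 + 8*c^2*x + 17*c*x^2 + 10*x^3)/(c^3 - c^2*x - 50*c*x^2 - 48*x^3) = (-c^2 - 7*c*x - 10*x^2)/(-c^2 + 2*c*x + 48*x^2)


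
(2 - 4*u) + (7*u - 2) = 3*u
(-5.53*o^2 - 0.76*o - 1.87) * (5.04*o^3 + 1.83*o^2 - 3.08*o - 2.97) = -27.8712*o^5 - 13.9503*o^4 + 6.2168*o^3 + 15.3428*o^2 + 8.0168*o + 5.5539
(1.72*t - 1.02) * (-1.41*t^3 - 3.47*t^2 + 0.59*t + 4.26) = -2.4252*t^4 - 4.5302*t^3 + 4.5542*t^2 + 6.7254*t - 4.3452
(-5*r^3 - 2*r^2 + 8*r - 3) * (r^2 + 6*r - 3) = -5*r^5 - 32*r^4 + 11*r^3 + 51*r^2 - 42*r + 9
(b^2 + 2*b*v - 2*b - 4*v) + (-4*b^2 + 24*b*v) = -3*b^2 + 26*b*v - 2*b - 4*v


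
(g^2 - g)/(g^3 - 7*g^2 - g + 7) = g/(g^2 - 6*g - 7)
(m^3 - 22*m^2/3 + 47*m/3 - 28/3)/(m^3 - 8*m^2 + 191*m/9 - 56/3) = 3*(m^2 - 5*m + 4)/(3*m^2 - 17*m + 24)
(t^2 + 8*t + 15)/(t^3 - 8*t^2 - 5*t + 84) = (t + 5)/(t^2 - 11*t + 28)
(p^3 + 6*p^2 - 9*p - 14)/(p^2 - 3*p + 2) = (p^2 + 8*p + 7)/(p - 1)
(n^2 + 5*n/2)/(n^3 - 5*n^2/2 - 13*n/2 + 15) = n/(n^2 - 5*n + 6)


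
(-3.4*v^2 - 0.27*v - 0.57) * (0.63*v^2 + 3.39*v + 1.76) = -2.142*v^4 - 11.6961*v^3 - 7.2584*v^2 - 2.4075*v - 1.0032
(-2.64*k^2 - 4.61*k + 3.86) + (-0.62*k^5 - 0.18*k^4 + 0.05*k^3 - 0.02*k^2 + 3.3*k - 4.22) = -0.62*k^5 - 0.18*k^4 + 0.05*k^3 - 2.66*k^2 - 1.31*k - 0.36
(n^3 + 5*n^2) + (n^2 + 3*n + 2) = n^3 + 6*n^2 + 3*n + 2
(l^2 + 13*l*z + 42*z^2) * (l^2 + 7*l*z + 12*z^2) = l^4 + 20*l^3*z + 145*l^2*z^2 + 450*l*z^3 + 504*z^4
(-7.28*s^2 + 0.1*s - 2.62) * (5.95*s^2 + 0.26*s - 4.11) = -43.316*s^4 - 1.2978*s^3 + 14.3578*s^2 - 1.0922*s + 10.7682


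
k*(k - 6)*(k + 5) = k^3 - k^2 - 30*k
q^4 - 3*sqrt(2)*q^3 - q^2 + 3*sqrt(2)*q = q*(q - 1)*(q + 1)*(q - 3*sqrt(2))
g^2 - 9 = (g - 3)*(g + 3)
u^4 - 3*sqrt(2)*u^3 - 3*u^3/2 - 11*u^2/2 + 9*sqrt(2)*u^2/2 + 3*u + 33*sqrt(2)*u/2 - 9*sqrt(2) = (u - 3)*(u - 1/2)*(u + 2)*(u - 3*sqrt(2))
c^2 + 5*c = c*(c + 5)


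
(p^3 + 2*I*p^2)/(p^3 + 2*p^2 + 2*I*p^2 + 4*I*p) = p/(p + 2)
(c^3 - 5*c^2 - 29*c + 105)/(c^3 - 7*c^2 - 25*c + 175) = (c - 3)/(c - 5)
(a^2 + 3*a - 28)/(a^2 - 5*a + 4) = (a + 7)/(a - 1)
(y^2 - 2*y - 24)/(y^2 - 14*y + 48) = (y + 4)/(y - 8)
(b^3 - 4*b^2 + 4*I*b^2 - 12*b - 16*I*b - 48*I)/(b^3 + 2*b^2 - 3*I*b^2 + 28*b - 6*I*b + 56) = (b - 6)/(b - 7*I)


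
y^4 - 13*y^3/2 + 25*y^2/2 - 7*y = y*(y - 7/2)*(y - 2)*(y - 1)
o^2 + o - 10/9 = (o - 2/3)*(o + 5/3)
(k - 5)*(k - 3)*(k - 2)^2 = k^4 - 12*k^3 + 51*k^2 - 92*k + 60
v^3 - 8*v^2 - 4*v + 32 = (v - 8)*(v - 2)*(v + 2)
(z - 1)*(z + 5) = z^2 + 4*z - 5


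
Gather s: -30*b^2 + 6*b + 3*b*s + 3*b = -30*b^2 + 3*b*s + 9*b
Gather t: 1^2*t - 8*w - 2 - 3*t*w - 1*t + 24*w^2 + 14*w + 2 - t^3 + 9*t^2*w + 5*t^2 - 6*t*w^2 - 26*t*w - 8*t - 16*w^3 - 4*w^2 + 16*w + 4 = -t^3 + t^2*(9*w + 5) + t*(-6*w^2 - 29*w - 8) - 16*w^3 + 20*w^2 + 22*w + 4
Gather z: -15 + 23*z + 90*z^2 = 90*z^2 + 23*z - 15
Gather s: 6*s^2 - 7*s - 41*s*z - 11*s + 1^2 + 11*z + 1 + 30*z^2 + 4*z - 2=6*s^2 + s*(-41*z - 18) + 30*z^2 + 15*z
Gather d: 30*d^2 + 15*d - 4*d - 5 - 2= 30*d^2 + 11*d - 7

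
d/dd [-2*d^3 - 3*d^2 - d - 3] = -6*d^2 - 6*d - 1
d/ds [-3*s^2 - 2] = -6*s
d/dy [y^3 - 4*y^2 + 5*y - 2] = 3*y^2 - 8*y + 5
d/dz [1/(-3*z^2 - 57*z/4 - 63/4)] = 4*(8*z + 19)/(3*(4*z^2 + 19*z + 21)^2)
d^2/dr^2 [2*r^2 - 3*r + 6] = 4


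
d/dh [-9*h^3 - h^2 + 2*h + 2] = -27*h^2 - 2*h + 2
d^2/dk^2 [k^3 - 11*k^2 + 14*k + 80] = 6*k - 22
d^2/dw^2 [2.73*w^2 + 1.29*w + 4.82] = 5.46000000000000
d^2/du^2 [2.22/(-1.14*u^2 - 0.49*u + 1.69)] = (5.770224*u^2 + 2.480184*u - 2.22*(2.28*u + 0.49)*(4.56*u + 0.98) - 8.554104)/(1.14*u^2 + 0.49*u - 1.69)^3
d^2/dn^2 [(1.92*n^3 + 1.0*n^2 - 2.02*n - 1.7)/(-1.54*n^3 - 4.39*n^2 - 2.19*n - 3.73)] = (21.217504*n^6 + 67.596144*n^5 + 282.90108*n^4 + 392.231124*n^3 + 95.881308*n^2 - 319.264992*n - 100.194588)/(3.652264*n^9 + 31.233972*n^8 + 104.618514*n^7 + 199.977007*n^6 + 300.077907*n^5 + 354.298224*n^4 + 289.944615*n^3 + 236.901252*n^2 + 91.407753*n + 51.895117)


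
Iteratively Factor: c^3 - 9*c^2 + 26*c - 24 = (c - 4)*(c^2 - 5*c + 6) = (c - 4)*(c - 3)*(c - 2)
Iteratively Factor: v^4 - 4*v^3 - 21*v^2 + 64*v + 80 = (v + 1)*(v^3 - 5*v^2 - 16*v + 80) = (v + 1)*(v + 4)*(v^2 - 9*v + 20) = (v - 4)*(v + 1)*(v + 4)*(v - 5)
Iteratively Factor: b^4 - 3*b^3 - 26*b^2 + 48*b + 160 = (b - 4)*(b^3 + b^2 - 22*b - 40) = (b - 4)*(b + 2)*(b^2 - b - 20) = (b - 4)*(b + 2)*(b + 4)*(b - 5)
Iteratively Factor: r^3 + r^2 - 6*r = (r + 3)*(r^2 - 2*r) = (r - 2)*(r + 3)*(r)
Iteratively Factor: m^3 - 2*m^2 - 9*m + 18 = (m - 3)*(m^2 + m - 6) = (m - 3)*(m - 2)*(m + 3)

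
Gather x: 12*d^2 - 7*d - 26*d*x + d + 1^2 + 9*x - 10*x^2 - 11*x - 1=12*d^2 - 6*d - 10*x^2 + x*(-26*d - 2)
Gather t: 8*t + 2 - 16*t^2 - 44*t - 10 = -16*t^2 - 36*t - 8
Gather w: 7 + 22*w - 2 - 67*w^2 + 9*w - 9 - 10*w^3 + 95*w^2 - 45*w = -10*w^3 + 28*w^2 - 14*w - 4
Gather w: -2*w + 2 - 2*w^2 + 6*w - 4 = -2*w^2 + 4*w - 2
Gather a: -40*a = -40*a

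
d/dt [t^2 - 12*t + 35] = 2*t - 12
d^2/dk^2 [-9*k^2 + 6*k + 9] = -18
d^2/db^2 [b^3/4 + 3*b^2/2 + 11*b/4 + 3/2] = 3*b/2 + 3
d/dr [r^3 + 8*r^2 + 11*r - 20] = 3*r^2 + 16*r + 11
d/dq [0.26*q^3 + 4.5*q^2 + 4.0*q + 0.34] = 0.78*q^2 + 9.0*q + 4.0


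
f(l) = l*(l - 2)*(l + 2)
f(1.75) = -1.64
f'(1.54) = 3.11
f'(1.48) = 2.57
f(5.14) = 115.24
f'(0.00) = -4.00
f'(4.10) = 46.43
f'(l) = l*(l - 2) + l*(l + 2) + (l - 2)*(l + 2) = 3*l^2 - 4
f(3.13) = 18.14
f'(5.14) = 75.26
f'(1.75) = 5.19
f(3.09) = 17.14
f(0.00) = 0.00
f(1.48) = -2.68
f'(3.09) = 24.64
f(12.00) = 1680.00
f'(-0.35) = -3.63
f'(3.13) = 25.39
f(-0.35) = 1.36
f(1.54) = -2.51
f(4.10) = 52.52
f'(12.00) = 428.00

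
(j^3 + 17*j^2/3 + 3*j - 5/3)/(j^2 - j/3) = j + 6 + 5/j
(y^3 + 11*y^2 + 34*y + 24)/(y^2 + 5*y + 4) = y + 6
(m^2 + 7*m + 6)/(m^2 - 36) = (m + 1)/(m - 6)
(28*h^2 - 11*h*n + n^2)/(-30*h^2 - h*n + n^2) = (-28*h^2 + 11*h*n - n^2)/(30*h^2 + h*n - n^2)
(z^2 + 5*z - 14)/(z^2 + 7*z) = (z - 2)/z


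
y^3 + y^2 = y^2*(y + 1)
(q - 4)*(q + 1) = q^2 - 3*q - 4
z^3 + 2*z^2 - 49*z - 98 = (z - 7)*(z + 2)*(z + 7)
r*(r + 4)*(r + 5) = r^3 + 9*r^2 + 20*r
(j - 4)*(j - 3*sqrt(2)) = j^2 - 3*sqrt(2)*j - 4*j + 12*sqrt(2)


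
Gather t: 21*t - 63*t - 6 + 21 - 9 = 6 - 42*t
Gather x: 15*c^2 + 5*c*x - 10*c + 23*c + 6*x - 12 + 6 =15*c^2 + 13*c + x*(5*c + 6) - 6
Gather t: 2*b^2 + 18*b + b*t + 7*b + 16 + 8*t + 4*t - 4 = 2*b^2 + 25*b + t*(b + 12) + 12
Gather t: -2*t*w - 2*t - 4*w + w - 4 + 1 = t*(-2*w - 2) - 3*w - 3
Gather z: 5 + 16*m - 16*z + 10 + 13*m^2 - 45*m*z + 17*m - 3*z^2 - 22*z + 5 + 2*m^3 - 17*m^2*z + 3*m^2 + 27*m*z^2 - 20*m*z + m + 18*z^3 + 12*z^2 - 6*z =2*m^3 + 16*m^2 + 34*m + 18*z^3 + z^2*(27*m + 9) + z*(-17*m^2 - 65*m - 44) + 20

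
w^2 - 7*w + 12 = (w - 4)*(w - 3)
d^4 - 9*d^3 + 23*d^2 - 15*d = d*(d - 5)*(d - 3)*(d - 1)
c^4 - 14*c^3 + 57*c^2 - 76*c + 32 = (c - 8)*(c - 4)*(c - 1)^2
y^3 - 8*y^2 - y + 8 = (y - 8)*(y - 1)*(y + 1)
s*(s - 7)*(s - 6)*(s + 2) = s^4 - 11*s^3 + 16*s^2 + 84*s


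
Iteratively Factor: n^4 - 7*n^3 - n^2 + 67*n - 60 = (n - 1)*(n^3 - 6*n^2 - 7*n + 60) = (n - 5)*(n - 1)*(n^2 - n - 12) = (n - 5)*(n - 4)*(n - 1)*(n + 3)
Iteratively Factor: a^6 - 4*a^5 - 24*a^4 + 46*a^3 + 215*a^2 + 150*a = (a + 1)*(a^5 - 5*a^4 - 19*a^3 + 65*a^2 + 150*a) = (a + 1)*(a + 3)*(a^4 - 8*a^3 + 5*a^2 + 50*a) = (a + 1)*(a + 2)*(a + 3)*(a^3 - 10*a^2 + 25*a) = (a - 5)*(a + 1)*(a + 2)*(a + 3)*(a^2 - 5*a) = a*(a - 5)*(a + 1)*(a + 2)*(a + 3)*(a - 5)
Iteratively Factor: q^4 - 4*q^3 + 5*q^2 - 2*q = (q - 1)*(q^3 - 3*q^2 + 2*q) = (q - 2)*(q - 1)*(q^2 - q) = (q - 2)*(q - 1)^2*(q)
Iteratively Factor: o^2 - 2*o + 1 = (o - 1)*(o - 1)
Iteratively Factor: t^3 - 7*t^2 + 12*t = (t - 3)*(t^2 - 4*t) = (t - 4)*(t - 3)*(t)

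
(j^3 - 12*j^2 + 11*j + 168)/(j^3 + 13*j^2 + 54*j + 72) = (j^2 - 15*j + 56)/(j^2 + 10*j + 24)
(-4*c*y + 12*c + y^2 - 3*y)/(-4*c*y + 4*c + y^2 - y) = (y - 3)/(y - 1)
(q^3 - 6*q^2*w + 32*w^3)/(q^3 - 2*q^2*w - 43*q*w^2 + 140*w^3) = (q^2 - 2*q*w - 8*w^2)/(q^2 + 2*q*w - 35*w^2)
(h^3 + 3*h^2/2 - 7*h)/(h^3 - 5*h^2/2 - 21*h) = (h - 2)/(h - 6)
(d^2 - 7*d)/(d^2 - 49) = d/(d + 7)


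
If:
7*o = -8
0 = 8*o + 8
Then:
No Solution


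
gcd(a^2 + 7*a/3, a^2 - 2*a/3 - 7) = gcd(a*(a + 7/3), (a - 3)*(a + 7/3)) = a + 7/3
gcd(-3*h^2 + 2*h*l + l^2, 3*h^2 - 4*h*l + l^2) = h - l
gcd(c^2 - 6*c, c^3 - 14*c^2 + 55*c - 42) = c - 6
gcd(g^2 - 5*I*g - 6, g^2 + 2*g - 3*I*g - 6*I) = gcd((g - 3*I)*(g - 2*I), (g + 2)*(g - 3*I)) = g - 3*I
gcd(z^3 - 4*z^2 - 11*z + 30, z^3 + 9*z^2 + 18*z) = z + 3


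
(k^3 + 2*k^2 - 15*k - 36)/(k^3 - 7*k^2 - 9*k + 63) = (k^2 - k - 12)/(k^2 - 10*k + 21)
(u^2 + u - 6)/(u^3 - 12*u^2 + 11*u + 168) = (u - 2)/(u^2 - 15*u + 56)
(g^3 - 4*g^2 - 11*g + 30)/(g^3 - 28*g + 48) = (g^2 - 2*g - 15)/(g^2 + 2*g - 24)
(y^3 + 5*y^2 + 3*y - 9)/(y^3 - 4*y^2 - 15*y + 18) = (y + 3)/(y - 6)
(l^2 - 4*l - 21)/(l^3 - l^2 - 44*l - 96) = (l - 7)/(l^2 - 4*l - 32)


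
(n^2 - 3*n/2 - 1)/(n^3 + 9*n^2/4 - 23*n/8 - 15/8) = 4*(n - 2)/(4*n^2 + 7*n - 15)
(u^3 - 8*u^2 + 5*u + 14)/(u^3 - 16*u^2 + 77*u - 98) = (u + 1)/(u - 7)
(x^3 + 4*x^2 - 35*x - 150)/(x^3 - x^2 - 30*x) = (x + 5)/x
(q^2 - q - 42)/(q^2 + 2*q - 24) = (q - 7)/(q - 4)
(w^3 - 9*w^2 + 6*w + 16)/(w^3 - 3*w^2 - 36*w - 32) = (w - 2)/(w + 4)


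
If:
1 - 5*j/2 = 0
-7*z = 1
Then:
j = 2/5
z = -1/7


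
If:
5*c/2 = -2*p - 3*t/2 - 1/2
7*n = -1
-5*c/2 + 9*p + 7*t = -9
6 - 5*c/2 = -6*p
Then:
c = 252/515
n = -1/7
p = -82/103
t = -9/103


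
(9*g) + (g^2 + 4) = g^2 + 9*g + 4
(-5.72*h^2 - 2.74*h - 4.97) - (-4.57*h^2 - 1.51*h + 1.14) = -1.15*h^2 - 1.23*h - 6.11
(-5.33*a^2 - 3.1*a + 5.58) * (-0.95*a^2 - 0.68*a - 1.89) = 5.0635*a^4 + 6.5694*a^3 + 6.8807*a^2 + 2.0646*a - 10.5462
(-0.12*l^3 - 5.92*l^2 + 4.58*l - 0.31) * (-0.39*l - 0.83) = 0.0468*l^4 + 2.4084*l^3 + 3.1274*l^2 - 3.6805*l + 0.2573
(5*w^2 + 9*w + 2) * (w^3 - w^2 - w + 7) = 5*w^5 + 4*w^4 - 12*w^3 + 24*w^2 + 61*w + 14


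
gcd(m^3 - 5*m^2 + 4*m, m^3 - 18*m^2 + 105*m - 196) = m - 4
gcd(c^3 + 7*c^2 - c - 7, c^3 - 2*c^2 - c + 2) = c^2 - 1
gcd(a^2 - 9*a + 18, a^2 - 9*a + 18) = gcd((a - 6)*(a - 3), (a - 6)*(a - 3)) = a^2 - 9*a + 18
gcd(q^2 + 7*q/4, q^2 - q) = q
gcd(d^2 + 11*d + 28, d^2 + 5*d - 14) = d + 7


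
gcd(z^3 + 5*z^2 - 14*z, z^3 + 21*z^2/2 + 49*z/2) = z^2 + 7*z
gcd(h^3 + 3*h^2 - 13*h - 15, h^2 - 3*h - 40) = h + 5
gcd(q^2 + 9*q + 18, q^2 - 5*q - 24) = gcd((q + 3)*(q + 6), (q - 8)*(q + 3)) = q + 3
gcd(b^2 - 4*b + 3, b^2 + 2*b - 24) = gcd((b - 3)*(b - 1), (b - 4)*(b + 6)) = 1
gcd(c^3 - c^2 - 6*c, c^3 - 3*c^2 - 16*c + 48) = c - 3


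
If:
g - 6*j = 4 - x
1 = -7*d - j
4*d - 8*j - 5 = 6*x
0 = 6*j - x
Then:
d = -1/8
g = 4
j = -1/8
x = -3/4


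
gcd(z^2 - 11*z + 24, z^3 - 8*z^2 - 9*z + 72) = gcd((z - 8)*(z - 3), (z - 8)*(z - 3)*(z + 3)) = z^2 - 11*z + 24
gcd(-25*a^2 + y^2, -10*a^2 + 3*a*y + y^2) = 5*a + y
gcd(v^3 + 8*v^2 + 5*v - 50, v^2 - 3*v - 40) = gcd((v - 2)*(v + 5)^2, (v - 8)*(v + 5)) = v + 5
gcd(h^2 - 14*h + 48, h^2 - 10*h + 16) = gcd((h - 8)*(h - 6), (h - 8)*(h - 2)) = h - 8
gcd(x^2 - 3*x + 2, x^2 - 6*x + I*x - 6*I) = 1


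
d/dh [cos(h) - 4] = -sin(h)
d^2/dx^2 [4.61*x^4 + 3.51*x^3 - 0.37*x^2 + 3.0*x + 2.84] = 55.32*x^2 + 21.06*x - 0.74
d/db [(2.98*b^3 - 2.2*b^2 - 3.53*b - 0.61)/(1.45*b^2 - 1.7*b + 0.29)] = (4.321*b^4 - 10.132*b^3 + 11.4511*b^2 + 0.493*b - 2.0607)/(2.1025*b^4 - 4.93*b^3 + 3.731*b^2 - 0.986*b + 0.0841)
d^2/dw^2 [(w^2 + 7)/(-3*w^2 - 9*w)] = 2*(w^3 - 7*w^2 - 21*w - 21)/(w^3*(w^3 + 9*w^2 + 27*w + 27))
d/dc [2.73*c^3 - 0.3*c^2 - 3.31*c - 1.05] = 8.19*c^2 - 0.6*c - 3.31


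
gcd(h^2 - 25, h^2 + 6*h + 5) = h + 5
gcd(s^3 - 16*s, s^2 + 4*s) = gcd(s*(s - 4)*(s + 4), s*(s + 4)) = s^2 + 4*s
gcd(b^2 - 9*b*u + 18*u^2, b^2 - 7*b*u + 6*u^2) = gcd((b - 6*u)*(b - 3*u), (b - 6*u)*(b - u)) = -b + 6*u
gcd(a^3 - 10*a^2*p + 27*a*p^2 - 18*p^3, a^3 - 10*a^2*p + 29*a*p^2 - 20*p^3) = -a + p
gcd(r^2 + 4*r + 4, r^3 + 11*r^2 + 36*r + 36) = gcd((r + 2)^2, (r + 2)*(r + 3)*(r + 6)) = r + 2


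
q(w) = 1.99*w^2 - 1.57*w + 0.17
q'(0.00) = -1.57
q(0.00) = 0.17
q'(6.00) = 22.31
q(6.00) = 62.39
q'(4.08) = 14.67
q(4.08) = 26.89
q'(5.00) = 18.33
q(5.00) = 42.07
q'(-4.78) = -20.59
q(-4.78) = 53.14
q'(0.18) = -0.85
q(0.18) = -0.05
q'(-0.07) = -1.85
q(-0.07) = 0.29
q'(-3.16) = -14.15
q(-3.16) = 25.00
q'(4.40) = 15.94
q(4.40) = 31.79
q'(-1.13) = -6.07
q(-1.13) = 4.49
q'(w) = 3.98*w - 1.57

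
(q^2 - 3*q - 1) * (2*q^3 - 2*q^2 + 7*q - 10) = 2*q^5 - 8*q^4 + 11*q^3 - 29*q^2 + 23*q + 10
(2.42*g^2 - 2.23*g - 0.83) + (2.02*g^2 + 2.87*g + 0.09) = 4.44*g^2 + 0.64*g - 0.74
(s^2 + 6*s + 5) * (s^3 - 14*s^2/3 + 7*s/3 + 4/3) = s^5 + 4*s^4/3 - 62*s^3/3 - 8*s^2 + 59*s/3 + 20/3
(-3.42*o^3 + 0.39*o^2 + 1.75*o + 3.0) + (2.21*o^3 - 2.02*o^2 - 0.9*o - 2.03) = -1.21*o^3 - 1.63*o^2 + 0.85*o + 0.97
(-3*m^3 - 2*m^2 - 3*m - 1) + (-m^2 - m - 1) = -3*m^3 - 3*m^2 - 4*m - 2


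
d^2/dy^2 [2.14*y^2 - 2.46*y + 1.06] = 4.28000000000000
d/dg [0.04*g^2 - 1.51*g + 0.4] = 0.08*g - 1.51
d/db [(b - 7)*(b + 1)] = 2*b - 6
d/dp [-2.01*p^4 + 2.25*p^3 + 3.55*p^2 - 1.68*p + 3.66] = -8.04*p^3 + 6.75*p^2 + 7.1*p - 1.68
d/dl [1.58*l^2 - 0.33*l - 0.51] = 3.16*l - 0.33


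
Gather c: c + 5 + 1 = c + 6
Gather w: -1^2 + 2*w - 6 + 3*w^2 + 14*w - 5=3*w^2 + 16*w - 12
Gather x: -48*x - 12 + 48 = 36 - 48*x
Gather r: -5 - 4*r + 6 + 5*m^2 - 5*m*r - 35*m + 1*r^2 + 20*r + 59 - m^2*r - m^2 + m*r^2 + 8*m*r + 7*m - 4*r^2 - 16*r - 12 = 4*m^2 - 28*m + r^2*(m - 3) + r*(-m^2 + 3*m) + 48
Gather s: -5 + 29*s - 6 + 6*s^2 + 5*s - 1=6*s^2 + 34*s - 12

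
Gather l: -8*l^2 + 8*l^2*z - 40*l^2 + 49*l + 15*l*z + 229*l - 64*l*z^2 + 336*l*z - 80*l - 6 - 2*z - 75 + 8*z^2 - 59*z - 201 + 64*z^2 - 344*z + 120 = l^2*(8*z - 48) + l*(-64*z^2 + 351*z + 198) + 72*z^2 - 405*z - 162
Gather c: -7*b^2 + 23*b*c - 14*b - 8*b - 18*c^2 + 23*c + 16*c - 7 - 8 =-7*b^2 - 22*b - 18*c^2 + c*(23*b + 39) - 15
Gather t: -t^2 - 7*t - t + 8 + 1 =-t^2 - 8*t + 9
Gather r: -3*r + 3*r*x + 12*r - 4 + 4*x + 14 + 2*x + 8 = r*(3*x + 9) + 6*x + 18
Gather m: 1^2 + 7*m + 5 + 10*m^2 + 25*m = 10*m^2 + 32*m + 6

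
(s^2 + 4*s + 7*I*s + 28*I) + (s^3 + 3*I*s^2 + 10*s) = s^3 + s^2 + 3*I*s^2 + 14*s + 7*I*s + 28*I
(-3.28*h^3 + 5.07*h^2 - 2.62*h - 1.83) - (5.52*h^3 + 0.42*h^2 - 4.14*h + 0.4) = -8.8*h^3 + 4.65*h^2 + 1.52*h - 2.23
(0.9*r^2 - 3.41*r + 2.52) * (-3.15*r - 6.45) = -2.835*r^3 + 4.9365*r^2 + 14.0565*r - 16.254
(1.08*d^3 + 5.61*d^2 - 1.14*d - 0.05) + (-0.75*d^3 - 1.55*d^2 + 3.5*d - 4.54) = 0.33*d^3 + 4.06*d^2 + 2.36*d - 4.59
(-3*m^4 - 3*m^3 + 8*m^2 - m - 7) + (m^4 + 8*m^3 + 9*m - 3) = -2*m^4 + 5*m^3 + 8*m^2 + 8*m - 10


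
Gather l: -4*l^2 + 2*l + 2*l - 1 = -4*l^2 + 4*l - 1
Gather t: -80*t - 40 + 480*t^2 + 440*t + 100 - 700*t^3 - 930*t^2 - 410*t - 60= -700*t^3 - 450*t^2 - 50*t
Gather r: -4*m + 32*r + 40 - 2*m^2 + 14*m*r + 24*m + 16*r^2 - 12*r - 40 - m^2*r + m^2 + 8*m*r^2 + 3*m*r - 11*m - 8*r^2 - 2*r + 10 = -m^2 + 9*m + r^2*(8*m + 8) + r*(-m^2 + 17*m + 18) + 10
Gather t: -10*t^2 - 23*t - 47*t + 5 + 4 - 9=-10*t^2 - 70*t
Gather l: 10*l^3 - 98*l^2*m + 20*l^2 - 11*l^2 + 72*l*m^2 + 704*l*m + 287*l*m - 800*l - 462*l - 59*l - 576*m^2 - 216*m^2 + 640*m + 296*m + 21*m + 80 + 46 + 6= 10*l^3 + l^2*(9 - 98*m) + l*(72*m^2 + 991*m - 1321) - 792*m^2 + 957*m + 132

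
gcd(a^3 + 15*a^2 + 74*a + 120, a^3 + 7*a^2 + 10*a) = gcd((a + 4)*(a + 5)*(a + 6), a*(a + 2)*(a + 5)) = a + 5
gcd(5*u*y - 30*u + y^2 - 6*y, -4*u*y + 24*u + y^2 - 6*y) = y - 6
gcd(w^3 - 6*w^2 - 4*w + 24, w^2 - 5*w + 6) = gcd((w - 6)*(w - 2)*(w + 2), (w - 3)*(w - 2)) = w - 2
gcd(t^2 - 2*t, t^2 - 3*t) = t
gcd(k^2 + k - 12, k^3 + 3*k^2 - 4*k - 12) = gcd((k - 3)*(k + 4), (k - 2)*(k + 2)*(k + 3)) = 1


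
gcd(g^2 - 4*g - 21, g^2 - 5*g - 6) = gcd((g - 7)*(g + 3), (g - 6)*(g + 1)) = 1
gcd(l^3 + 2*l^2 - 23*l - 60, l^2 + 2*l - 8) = l + 4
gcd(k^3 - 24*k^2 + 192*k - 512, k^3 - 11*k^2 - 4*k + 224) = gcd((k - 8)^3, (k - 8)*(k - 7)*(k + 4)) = k - 8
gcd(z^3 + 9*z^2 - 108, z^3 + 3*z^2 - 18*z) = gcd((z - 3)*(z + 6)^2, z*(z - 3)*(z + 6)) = z^2 + 3*z - 18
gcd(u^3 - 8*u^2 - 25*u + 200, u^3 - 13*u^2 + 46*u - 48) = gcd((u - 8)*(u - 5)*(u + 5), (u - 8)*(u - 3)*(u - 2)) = u - 8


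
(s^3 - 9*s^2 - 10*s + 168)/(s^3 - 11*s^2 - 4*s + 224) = (s - 6)/(s - 8)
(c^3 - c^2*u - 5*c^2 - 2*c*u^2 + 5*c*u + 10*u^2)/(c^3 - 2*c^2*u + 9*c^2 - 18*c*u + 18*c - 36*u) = (c^2 + c*u - 5*c - 5*u)/(c^2 + 9*c + 18)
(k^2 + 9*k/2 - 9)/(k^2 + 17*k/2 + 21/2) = (2*k^2 + 9*k - 18)/(2*k^2 + 17*k + 21)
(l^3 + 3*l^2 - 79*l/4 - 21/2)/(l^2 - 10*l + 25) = (4*l^3 + 12*l^2 - 79*l - 42)/(4*(l^2 - 10*l + 25))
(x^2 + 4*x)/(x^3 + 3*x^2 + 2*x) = (x + 4)/(x^2 + 3*x + 2)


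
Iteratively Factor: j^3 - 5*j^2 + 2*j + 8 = (j - 2)*(j^2 - 3*j - 4) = (j - 2)*(j + 1)*(j - 4)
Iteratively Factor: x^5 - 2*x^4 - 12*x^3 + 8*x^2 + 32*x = (x + 2)*(x^4 - 4*x^3 - 4*x^2 + 16*x) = (x + 2)^2*(x^3 - 6*x^2 + 8*x) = (x - 4)*(x + 2)^2*(x^2 - 2*x) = (x - 4)*(x - 2)*(x + 2)^2*(x)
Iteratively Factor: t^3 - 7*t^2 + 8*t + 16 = (t - 4)*(t^2 - 3*t - 4) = (t - 4)^2*(t + 1)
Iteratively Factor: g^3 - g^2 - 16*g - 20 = (g - 5)*(g^2 + 4*g + 4) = (g - 5)*(g + 2)*(g + 2)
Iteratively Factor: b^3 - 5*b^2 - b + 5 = (b - 1)*(b^2 - 4*b - 5) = (b - 1)*(b + 1)*(b - 5)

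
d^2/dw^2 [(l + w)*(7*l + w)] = 2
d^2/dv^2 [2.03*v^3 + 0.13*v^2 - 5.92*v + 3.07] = 12.18*v + 0.26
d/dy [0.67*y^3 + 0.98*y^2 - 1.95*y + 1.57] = 2.01*y^2 + 1.96*y - 1.95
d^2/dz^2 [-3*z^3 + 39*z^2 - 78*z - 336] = 78 - 18*z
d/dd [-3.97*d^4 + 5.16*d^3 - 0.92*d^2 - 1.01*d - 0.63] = -15.88*d^3 + 15.48*d^2 - 1.84*d - 1.01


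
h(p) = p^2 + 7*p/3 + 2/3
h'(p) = 2*p + 7/3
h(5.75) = 47.15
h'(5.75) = 13.83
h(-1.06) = -0.68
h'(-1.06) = 0.21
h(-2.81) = 2.01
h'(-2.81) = -3.29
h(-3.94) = 7.00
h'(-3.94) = -5.55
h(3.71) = 23.09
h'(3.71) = 9.75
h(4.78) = 34.67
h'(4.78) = 11.89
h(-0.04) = 0.57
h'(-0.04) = 2.25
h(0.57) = 2.32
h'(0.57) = 3.47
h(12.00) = 172.67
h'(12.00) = 26.33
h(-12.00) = 116.67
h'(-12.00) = -21.67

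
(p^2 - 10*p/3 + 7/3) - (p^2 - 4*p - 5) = 2*p/3 + 22/3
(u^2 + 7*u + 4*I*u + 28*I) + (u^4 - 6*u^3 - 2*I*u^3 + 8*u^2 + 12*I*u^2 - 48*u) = u^4 - 6*u^3 - 2*I*u^3 + 9*u^2 + 12*I*u^2 - 41*u + 4*I*u + 28*I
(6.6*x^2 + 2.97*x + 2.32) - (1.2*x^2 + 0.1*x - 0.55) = 5.4*x^2 + 2.87*x + 2.87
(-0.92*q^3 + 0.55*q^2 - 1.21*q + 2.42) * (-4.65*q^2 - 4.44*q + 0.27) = 4.278*q^5 + 1.5273*q^4 + 2.9361*q^3 - 5.7321*q^2 - 11.0715*q + 0.6534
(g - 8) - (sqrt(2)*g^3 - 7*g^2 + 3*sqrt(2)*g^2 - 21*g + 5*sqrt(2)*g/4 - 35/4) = -sqrt(2)*g^3 - 3*sqrt(2)*g^2 + 7*g^2 - 5*sqrt(2)*g/4 + 22*g + 3/4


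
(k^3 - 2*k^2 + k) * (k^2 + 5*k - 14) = k^5 + 3*k^4 - 23*k^3 + 33*k^2 - 14*k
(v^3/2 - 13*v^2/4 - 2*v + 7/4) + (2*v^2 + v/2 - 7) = v^3/2 - 5*v^2/4 - 3*v/2 - 21/4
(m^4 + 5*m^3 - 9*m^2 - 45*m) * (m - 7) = m^5 - 2*m^4 - 44*m^3 + 18*m^2 + 315*m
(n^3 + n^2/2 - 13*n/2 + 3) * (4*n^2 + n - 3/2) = 4*n^5 + 3*n^4 - 27*n^3 + 19*n^2/4 + 51*n/4 - 9/2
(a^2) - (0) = a^2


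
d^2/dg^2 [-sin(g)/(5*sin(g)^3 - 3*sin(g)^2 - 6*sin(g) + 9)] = (100*sin(g)^7 - 165*sin(g)^6 + 51*sin(g)^5 - 333*sin(g)^4 + 1053*sin(g)^2/2 - 63*sin(g) + 15*sin(3*g)^2/2 + 3*sin(3*g)/2 - 9*sin(5*g)/2 - 108)/(5*sin(g)^3 - 3*sin(g)^2 - 6*sin(g) + 9)^3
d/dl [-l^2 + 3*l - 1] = 3 - 2*l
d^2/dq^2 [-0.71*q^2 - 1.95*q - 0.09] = -1.42000000000000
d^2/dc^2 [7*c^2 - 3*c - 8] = 14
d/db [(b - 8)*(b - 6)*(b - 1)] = 3*b^2 - 30*b + 62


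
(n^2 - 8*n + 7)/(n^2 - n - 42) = (n - 1)/(n + 6)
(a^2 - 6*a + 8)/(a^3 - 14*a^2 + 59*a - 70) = (a - 4)/(a^2 - 12*a + 35)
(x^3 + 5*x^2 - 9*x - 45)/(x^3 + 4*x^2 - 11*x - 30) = (x + 3)/(x + 2)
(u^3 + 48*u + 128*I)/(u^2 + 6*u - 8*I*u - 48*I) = (u^2 + 8*I*u - 16)/(u + 6)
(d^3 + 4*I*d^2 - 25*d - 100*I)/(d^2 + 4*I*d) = d - 25/d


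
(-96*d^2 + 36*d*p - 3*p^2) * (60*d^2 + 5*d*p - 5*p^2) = -5760*d^4 + 1680*d^3*p + 480*d^2*p^2 - 195*d*p^3 + 15*p^4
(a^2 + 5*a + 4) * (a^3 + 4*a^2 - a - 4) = a^5 + 9*a^4 + 23*a^3 + 7*a^2 - 24*a - 16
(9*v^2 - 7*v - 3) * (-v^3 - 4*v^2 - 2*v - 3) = -9*v^5 - 29*v^4 + 13*v^3 - v^2 + 27*v + 9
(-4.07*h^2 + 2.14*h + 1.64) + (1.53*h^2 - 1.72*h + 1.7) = -2.54*h^2 + 0.42*h + 3.34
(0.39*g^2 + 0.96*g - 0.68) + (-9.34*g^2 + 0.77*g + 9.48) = -8.95*g^2 + 1.73*g + 8.8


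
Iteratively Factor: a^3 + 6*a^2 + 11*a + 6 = (a + 2)*(a^2 + 4*a + 3) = (a + 2)*(a + 3)*(a + 1)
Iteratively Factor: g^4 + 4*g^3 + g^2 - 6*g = (g + 3)*(g^3 + g^2 - 2*g) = (g + 2)*(g + 3)*(g^2 - g) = (g - 1)*(g + 2)*(g + 3)*(g)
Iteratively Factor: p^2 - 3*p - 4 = (p - 4)*(p + 1)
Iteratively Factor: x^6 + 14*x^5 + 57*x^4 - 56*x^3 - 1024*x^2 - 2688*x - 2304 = (x + 4)*(x^5 + 10*x^4 + 17*x^3 - 124*x^2 - 528*x - 576) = (x + 4)^2*(x^4 + 6*x^3 - 7*x^2 - 96*x - 144) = (x + 4)^3*(x^3 + 2*x^2 - 15*x - 36) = (x - 4)*(x + 4)^3*(x^2 + 6*x + 9) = (x - 4)*(x + 3)*(x + 4)^3*(x + 3)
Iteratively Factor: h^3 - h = (h - 1)*(h^2 + h) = h*(h - 1)*(h + 1)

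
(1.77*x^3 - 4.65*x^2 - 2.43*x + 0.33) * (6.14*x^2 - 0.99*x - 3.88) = 10.8678*x^5 - 30.3033*x^4 - 17.1843*x^3 + 22.4739*x^2 + 9.1017*x - 1.2804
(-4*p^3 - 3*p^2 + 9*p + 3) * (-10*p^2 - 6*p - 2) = 40*p^5 + 54*p^4 - 64*p^3 - 78*p^2 - 36*p - 6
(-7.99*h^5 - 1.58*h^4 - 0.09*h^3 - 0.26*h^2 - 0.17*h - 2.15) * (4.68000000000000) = -37.3932*h^5 - 7.3944*h^4 - 0.4212*h^3 - 1.2168*h^2 - 0.7956*h - 10.062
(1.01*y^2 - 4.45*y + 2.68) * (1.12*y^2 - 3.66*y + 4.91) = 1.1312*y^4 - 8.6806*y^3 + 24.2477*y^2 - 31.6583*y + 13.1588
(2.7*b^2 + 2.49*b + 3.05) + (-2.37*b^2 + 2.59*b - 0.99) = 0.33*b^2 + 5.08*b + 2.06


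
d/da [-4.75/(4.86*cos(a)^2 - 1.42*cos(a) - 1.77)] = (6.745 - 46.17*cos(a))*sin(a)/(-4.86*cos(a)^2 + 1.42*cos(a) + 1.77)^2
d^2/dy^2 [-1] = 0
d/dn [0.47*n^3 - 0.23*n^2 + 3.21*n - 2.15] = 1.41*n^2 - 0.46*n + 3.21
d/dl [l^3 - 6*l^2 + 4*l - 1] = 3*l^2 - 12*l + 4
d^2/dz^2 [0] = 0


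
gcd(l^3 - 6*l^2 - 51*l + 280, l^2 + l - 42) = l + 7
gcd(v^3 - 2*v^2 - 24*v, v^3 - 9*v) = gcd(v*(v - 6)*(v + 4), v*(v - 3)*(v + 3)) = v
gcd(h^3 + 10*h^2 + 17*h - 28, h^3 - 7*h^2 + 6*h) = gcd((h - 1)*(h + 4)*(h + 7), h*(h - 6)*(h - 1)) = h - 1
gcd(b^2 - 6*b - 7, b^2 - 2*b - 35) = b - 7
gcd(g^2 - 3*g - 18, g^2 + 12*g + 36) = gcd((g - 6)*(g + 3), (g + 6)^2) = 1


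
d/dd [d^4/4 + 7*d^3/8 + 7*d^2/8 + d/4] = d^3 + 21*d^2/8 + 7*d/4 + 1/4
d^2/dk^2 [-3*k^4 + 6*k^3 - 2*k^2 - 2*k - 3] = -36*k^2 + 36*k - 4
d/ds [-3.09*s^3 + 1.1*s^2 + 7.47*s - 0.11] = -9.27*s^2 + 2.2*s + 7.47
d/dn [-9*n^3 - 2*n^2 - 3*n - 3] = -27*n^2 - 4*n - 3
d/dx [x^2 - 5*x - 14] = 2*x - 5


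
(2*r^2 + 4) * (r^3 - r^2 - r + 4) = 2*r^5 - 2*r^4 + 2*r^3 + 4*r^2 - 4*r + 16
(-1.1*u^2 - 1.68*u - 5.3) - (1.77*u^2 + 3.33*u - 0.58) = -2.87*u^2 - 5.01*u - 4.72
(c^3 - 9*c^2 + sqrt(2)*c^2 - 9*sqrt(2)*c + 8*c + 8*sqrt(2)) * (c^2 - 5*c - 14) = c^5 - 14*c^4 + sqrt(2)*c^4 - 14*sqrt(2)*c^3 + 39*c^3 + 39*sqrt(2)*c^2 + 86*c^2 - 112*c + 86*sqrt(2)*c - 112*sqrt(2)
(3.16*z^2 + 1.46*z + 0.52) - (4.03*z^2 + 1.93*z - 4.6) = -0.87*z^2 - 0.47*z + 5.12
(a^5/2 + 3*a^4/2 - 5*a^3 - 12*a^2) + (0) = a^5/2 + 3*a^4/2 - 5*a^3 - 12*a^2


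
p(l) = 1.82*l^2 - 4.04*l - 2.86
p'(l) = 3.64*l - 4.04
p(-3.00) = 25.64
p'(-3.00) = -14.96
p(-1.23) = 4.86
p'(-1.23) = -8.52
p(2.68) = -0.62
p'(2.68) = 5.72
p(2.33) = -2.39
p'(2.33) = 4.44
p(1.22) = -5.08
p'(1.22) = 0.40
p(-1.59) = 8.16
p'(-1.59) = -9.83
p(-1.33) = 5.73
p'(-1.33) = -8.88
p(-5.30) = 69.68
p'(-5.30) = -23.33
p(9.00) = 108.20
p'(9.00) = 28.72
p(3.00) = 1.40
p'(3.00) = 6.88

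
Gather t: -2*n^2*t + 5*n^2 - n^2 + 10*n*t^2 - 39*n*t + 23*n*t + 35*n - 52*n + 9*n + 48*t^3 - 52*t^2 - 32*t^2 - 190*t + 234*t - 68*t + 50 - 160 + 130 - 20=4*n^2 - 8*n + 48*t^3 + t^2*(10*n - 84) + t*(-2*n^2 - 16*n - 24)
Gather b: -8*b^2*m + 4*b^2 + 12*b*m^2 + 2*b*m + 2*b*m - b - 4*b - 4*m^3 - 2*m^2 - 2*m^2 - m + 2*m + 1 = b^2*(4 - 8*m) + b*(12*m^2 + 4*m - 5) - 4*m^3 - 4*m^2 + m + 1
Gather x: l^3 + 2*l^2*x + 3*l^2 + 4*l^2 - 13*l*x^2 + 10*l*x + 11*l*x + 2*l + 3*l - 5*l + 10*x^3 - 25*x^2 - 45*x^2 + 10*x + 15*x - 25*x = l^3 + 7*l^2 + 10*x^3 + x^2*(-13*l - 70) + x*(2*l^2 + 21*l)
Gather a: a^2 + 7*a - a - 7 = a^2 + 6*a - 7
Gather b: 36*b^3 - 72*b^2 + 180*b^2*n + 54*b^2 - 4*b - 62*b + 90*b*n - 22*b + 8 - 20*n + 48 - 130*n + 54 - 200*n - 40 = 36*b^3 + b^2*(180*n - 18) + b*(90*n - 88) - 350*n + 70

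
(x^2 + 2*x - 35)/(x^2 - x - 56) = (x - 5)/(x - 8)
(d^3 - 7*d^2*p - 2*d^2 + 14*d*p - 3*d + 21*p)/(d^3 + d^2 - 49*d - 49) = (d^2 - 7*d*p - 3*d + 21*p)/(d^2 - 49)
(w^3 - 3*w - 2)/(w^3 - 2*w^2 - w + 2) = (w + 1)/(w - 1)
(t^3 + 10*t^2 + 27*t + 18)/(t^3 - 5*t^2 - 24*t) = (t^2 + 7*t + 6)/(t*(t - 8))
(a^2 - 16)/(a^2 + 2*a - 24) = (a + 4)/(a + 6)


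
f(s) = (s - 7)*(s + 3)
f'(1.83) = -0.34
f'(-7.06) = -18.12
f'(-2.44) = -8.88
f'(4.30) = 4.60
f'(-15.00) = -34.00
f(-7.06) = 57.08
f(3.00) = -24.00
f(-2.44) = -5.29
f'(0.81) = -2.38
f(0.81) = -23.58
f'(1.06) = -1.88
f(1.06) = -24.12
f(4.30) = -19.71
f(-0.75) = -17.44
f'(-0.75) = -5.50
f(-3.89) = 9.69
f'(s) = 2*s - 4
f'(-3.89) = -11.78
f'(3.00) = 2.00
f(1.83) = -24.97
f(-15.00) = 264.00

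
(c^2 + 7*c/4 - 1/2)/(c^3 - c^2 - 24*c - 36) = (c - 1/4)/(c^2 - 3*c - 18)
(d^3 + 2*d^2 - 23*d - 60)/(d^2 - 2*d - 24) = (d^2 - 2*d - 15)/(d - 6)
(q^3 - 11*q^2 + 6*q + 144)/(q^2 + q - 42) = (q^2 - 5*q - 24)/(q + 7)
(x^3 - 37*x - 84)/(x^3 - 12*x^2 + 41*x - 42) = (x^2 + 7*x + 12)/(x^2 - 5*x + 6)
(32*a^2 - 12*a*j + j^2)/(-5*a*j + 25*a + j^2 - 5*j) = (-32*a^2 + 12*a*j - j^2)/(5*a*j - 25*a - j^2 + 5*j)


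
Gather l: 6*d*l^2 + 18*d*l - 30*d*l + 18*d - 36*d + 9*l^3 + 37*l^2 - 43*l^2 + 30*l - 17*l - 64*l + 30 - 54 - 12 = -18*d + 9*l^3 + l^2*(6*d - 6) + l*(-12*d - 51) - 36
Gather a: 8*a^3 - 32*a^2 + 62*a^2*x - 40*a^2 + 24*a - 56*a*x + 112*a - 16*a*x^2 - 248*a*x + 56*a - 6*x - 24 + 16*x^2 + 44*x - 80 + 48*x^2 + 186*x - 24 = 8*a^3 + a^2*(62*x - 72) + a*(-16*x^2 - 304*x + 192) + 64*x^2 + 224*x - 128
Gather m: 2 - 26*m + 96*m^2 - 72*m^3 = -72*m^3 + 96*m^2 - 26*m + 2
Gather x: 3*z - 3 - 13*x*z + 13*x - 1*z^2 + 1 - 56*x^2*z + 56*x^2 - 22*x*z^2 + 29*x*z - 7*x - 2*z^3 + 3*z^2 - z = x^2*(56 - 56*z) + x*(-22*z^2 + 16*z + 6) - 2*z^3 + 2*z^2 + 2*z - 2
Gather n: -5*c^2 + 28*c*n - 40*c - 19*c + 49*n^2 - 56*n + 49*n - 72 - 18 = -5*c^2 - 59*c + 49*n^2 + n*(28*c - 7) - 90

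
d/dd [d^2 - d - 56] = 2*d - 1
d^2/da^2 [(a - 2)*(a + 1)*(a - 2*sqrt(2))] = 6*a - 4*sqrt(2) - 2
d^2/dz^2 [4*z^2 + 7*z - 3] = 8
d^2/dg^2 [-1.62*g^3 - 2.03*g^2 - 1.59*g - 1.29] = -9.72*g - 4.06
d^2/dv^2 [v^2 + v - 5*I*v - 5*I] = 2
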